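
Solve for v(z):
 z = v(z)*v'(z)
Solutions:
 v(z) = -sqrt(C1 + z^2)
 v(z) = sqrt(C1 + z^2)


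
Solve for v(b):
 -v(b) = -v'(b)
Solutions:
 v(b) = C1*exp(b)


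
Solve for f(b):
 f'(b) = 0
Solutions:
 f(b) = C1


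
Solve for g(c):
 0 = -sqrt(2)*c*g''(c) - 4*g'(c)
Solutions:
 g(c) = C1 + C2*c^(1 - 2*sqrt(2))


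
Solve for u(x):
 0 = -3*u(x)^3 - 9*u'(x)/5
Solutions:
 u(x) = -sqrt(6)*sqrt(-1/(C1 - 5*x))/2
 u(x) = sqrt(6)*sqrt(-1/(C1 - 5*x))/2


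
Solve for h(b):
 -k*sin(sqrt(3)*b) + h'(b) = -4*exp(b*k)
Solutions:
 h(b) = C1 - sqrt(3)*k*cos(sqrt(3)*b)/3 - 4*exp(b*k)/k


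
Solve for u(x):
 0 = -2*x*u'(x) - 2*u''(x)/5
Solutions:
 u(x) = C1 + C2*erf(sqrt(10)*x/2)


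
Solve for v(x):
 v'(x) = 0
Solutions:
 v(x) = C1


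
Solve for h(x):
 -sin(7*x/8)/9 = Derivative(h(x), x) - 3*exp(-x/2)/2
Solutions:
 h(x) = C1 + 8*cos(7*x/8)/63 - 3*exp(-x/2)


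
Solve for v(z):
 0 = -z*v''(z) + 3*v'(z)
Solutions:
 v(z) = C1 + C2*z^4


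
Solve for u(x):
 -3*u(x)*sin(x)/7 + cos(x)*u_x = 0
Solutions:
 u(x) = C1/cos(x)^(3/7)


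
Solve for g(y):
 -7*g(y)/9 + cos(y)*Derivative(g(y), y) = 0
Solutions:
 g(y) = C1*(sin(y) + 1)^(7/18)/(sin(y) - 1)^(7/18)


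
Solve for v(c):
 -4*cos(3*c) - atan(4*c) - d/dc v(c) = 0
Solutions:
 v(c) = C1 - c*atan(4*c) + log(16*c^2 + 1)/8 - 4*sin(3*c)/3


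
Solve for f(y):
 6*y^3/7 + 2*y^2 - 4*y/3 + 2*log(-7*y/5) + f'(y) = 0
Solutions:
 f(y) = C1 - 3*y^4/14 - 2*y^3/3 + 2*y^2/3 - 2*y*log(-y) + 2*y*(-log(7) + 1 + log(5))


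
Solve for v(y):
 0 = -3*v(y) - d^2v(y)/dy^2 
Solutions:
 v(y) = C1*sin(sqrt(3)*y) + C2*cos(sqrt(3)*y)


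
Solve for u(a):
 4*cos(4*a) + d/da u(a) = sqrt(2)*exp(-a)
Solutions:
 u(a) = C1 - sin(4*a) - sqrt(2)*exp(-a)


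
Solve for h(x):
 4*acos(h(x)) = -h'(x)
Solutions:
 Integral(1/acos(_y), (_y, h(x))) = C1 - 4*x


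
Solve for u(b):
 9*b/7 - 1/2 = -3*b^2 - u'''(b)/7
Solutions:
 u(b) = C1 + C2*b + C3*b^2 - 7*b^5/20 - 3*b^4/8 + 7*b^3/12


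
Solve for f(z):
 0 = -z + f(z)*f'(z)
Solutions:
 f(z) = -sqrt(C1 + z^2)
 f(z) = sqrt(C1 + z^2)


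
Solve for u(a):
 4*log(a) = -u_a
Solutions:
 u(a) = C1 - 4*a*log(a) + 4*a


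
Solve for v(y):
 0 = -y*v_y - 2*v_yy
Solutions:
 v(y) = C1 + C2*erf(y/2)


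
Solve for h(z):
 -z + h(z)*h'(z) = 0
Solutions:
 h(z) = -sqrt(C1 + z^2)
 h(z) = sqrt(C1 + z^2)


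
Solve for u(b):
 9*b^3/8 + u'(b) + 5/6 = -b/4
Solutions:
 u(b) = C1 - 9*b^4/32 - b^2/8 - 5*b/6


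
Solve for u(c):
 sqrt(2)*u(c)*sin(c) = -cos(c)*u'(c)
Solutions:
 u(c) = C1*cos(c)^(sqrt(2))


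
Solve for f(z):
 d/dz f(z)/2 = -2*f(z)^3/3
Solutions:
 f(z) = -sqrt(6)*sqrt(-1/(C1 - 4*z))/2
 f(z) = sqrt(6)*sqrt(-1/(C1 - 4*z))/2


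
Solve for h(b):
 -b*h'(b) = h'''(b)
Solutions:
 h(b) = C1 + Integral(C2*airyai(-b) + C3*airybi(-b), b)


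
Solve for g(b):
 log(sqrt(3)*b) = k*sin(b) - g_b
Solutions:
 g(b) = C1 - b*log(b) - b*log(3)/2 + b - k*cos(b)


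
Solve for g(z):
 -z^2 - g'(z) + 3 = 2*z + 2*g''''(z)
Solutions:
 g(z) = C1 + C4*exp(-2^(2/3)*z/2) - z^3/3 - z^2 + 3*z + (C2*sin(2^(2/3)*sqrt(3)*z/4) + C3*cos(2^(2/3)*sqrt(3)*z/4))*exp(2^(2/3)*z/4)


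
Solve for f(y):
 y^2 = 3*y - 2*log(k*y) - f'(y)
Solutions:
 f(y) = C1 - y^3/3 + 3*y^2/2 - 2*y*log(k*y) + 2*y


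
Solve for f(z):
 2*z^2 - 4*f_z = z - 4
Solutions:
 f(z) = C1 + z^3/6 - z^2/8 + z


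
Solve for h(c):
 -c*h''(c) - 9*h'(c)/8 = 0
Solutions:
 h(c) = C1 + C2/c^(1/8)


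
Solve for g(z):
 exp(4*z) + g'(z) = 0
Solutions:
 g(z) = C1 - exp(4*z)/4


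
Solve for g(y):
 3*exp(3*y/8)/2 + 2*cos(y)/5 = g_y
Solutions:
 g(y) = C1 + 4*exp(3*y/8) + 2*sin(y)/5


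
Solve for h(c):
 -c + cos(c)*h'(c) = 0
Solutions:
 h(c) = C1 + Integral(c/cos(c), c)


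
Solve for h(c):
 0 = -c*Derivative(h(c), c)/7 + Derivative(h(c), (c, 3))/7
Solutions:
 h(c) = C1 + Integral(C2*airyai(c) + C3*airybi(c), c)


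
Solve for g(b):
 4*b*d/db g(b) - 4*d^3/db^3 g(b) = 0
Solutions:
 g(b) = C1 + Integral(C2*airyai(b) + C3*airybi(b), b)


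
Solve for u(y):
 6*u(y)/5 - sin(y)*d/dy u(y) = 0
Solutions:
 u(y) = C1*(cos(y) - 1)^(3/5)/(cos(y) + 1)^(3/5)


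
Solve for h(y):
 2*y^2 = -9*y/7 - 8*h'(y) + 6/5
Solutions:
 h(y) = C1 - y^3/12 - 9*y^2/112 + 3*y/20


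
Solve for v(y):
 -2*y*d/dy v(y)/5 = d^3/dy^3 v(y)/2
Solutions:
 v(y) = C1 + Integral(C2*airyai(-10^(2/3)*y/5) + C3*airybi(-10^(2/3)*y/5), y)


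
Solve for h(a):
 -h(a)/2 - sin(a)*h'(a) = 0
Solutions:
 h(a) = C1*(cos(a) + 1)^(1/4)/(cos(a) - 1)^(1/4)


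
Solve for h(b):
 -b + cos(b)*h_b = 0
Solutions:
 h(b) = C1 + Integral(b/cos(b), b)


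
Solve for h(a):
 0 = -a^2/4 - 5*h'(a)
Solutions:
 h(a) = C1 - a^3/60


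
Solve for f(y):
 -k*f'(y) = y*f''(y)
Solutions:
 f(y) = C1 + y^(1 - re(k))*(C2*sin(log(y)*Abs(im(k))) + C3*cos(log(y)*im(k)))


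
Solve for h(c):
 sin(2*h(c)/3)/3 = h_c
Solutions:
 -c/3 + 3*log(cos(2*h(c)/3) - 1)/4 - 3*log(cos(2*h(c)/3) + 1)/4 = C1


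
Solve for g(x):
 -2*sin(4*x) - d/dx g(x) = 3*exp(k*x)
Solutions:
 g(x) = C1 + cos(4*x)/2 - 3*exp(k*x)/k


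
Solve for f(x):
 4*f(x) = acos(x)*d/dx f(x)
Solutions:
 f(x) = C1*exp(4*Integral(1/acos(x), x))


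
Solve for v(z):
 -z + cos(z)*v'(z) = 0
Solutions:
 v(z) = C1 + Integral(z/cos(z), z)


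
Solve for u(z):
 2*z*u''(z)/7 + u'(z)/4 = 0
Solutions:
 u(z) = C1 + C2*z^(1/8)


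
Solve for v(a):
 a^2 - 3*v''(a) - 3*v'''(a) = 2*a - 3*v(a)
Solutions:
 v(a) = C1*exp(-a*(2*2^(1/3)/(3*sqrt(69) + 25)^(1/3) + 4 + 2^(2/3)*(3*sqrt(69) + 25)^(1/3))/12)*sin(2^(1/3)*sqrt(3)*a*(-2^(1/3)*(3*sqrt(69) + 25)^(1/3) + 2/(3*sqrt(69) + 25)^(1/3))/12) + C2*exp(-a*(2*2^(1/3)/(3*sqrt(69) + 25)^(1/3) + 4 + 2^(2/3)*(3*sqrt(69) + 25)^(1/3))/12)*cos(2^(1/3)*sqrt(3)*a*(-2^(1/3)*(3*sqrt(69) + 25)^(1/3) + 2/(3*sqrt(69) + 25)^(1/3))/12) + C3*exp(a*(-2 + 2*2^(1/3)/(3*sqrt(69) + 25)^(1/3) + 2^(2/3)*(3*sqrt(69) + 25)^(1/3))/6) - a^2/3 + 2*a/3 - 2/3


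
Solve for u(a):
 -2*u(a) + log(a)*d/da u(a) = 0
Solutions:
 u(a) = C1*exp(2*li(a))


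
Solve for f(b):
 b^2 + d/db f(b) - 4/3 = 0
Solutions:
 f(b) = C1 - b^3/3 + 4*b/3


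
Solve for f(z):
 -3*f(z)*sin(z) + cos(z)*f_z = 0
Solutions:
 f(z) = C1/cos(z)^3


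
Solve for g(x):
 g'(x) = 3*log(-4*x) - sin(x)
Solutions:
 g(x) = C1 + 3*x*log(-x) - 3*x + 6*x*log(2) + cos(x)


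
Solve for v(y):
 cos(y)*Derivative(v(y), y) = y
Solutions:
 v(y) = C1 + Integral(y/cos(y), y)


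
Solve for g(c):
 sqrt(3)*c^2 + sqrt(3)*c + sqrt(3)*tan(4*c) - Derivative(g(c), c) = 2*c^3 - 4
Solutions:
 g(c) = C1 - c^4/2 + sqrt(3)*c^3/3 + sqrt(3)*c^2/2 + 4*c - sqrt(3)*log(cos(4*c))/4


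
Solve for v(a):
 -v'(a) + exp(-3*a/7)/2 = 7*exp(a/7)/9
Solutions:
 v(a) = C1 - 49*exp(a/7)/9 - 7*exp(-3*a/7)/6


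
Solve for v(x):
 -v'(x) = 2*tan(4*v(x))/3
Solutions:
 v(x) = -asin(C1*exp(-8*x/3))/4 + pi/4
 v(x) = asin(C1*exp(-8*x/3))/4


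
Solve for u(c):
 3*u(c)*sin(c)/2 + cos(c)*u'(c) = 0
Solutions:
 u(c) = C1*cos(c)^(3/2)


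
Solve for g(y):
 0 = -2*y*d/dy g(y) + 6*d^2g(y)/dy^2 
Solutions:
 g(y) = C1 + C2*erfi(sqrt(6)*y/6)


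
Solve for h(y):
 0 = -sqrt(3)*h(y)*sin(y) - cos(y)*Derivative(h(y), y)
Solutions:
 h(y) = C1*cos(y)^(sqrt(3))


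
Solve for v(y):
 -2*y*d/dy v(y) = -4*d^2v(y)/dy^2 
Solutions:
 v(y) = C1 + C2*erfi(y/2)


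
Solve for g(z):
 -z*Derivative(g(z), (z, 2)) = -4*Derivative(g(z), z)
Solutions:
 g(z) = C1 + C2*z^5


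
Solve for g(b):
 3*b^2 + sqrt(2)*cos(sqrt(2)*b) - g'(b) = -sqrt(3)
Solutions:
 g(b) = C1 + b^3 + sqrt(3)*b + sin(sqrt(2)*b)


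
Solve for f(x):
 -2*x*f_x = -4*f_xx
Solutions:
 f(x) = C1 + C2*erfi(x/2)


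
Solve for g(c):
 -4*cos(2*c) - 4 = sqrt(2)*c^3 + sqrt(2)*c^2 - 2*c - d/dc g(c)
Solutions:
 g(c) = C1 + sqrt(2)*c^4/4 + sqrt(2)*c^3/3 - c^2 + 4*c + 4*sin(c)*cos(c)


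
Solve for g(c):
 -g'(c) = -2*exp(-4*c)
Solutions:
 g(c) = C1 - exp(-4*c)/2


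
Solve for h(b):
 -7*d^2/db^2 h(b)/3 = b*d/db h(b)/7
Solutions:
 h(b) = C1 + C2*erf(sqrt(6)*b/14)


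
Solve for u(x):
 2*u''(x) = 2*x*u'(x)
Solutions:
 u(x) = C1 + C2*erfi(sqrt(2)*x/2)


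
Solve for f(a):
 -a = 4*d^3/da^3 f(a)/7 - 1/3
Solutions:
 f(a) = C1 + C2*a + C3*a^2 - 7*a^4/96 + 7*a^3/72


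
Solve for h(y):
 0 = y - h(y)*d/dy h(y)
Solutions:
 h(y) = -sqrt(C1 + y^2)
 h(y) = sqrt(C1 + y^2)


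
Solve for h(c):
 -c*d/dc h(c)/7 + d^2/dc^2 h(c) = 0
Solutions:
 h(c) = C1 + C2*erfi(sqrt(14)*c/14)


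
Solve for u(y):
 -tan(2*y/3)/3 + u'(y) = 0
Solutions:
 u(y) = C1 - log(cos(2*y/3))/2


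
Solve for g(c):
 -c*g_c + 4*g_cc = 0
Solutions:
 g(c) = C1 + C2*erfi(sqrt(2)*c/4)


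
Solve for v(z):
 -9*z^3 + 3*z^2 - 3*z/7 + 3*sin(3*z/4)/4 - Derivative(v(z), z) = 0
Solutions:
 v(z) = C1 - 9*z^4/4 + z^3 - 3*z^2/14 - cos(3*z/4)


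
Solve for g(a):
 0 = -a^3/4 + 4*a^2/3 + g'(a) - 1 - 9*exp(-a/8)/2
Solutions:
 g(a) = C1 + a^4/16 - 4*a^3/9 + a - 36*exp(-a/8)


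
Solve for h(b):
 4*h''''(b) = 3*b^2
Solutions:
 h(b) = C1 + C2*b + C3*b^2 + C4*b^3 + b^6/480


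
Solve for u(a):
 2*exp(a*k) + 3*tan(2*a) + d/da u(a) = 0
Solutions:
 u(a) = C1 - 2*Piecewise((exp(a*k)/k, Ne(k, 0)), (a, True)) + 3*log(cos(2*a))/2


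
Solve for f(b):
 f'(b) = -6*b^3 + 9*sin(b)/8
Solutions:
 f(b) = C1 - 3*b^4/2 - 9*cos(b)/8


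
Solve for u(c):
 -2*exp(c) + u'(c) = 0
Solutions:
 u(c) = C1 + 2*exp(c)


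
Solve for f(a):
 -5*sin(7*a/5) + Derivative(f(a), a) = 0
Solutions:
 f(a) = C1 - 25*cos(7*a/5)/7


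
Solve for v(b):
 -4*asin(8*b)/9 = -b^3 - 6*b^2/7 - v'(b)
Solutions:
 v(b) = C1 - b^4/4 - 2*b^3/7 + 4*b*asin(8*b)/9 + sqrt(1 - 64*b^2)/18


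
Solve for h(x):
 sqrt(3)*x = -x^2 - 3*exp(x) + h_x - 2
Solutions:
 h(x) = C1 + x^3/3 + sqrt(3)*x^2/2 + 2*x + 3*exp(x)


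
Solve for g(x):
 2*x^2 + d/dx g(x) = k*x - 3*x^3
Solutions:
 g(x) = C1 + k*x^2/2 - 3*x^4/4 - 2*x^3/3


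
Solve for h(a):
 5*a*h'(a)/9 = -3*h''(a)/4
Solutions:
 h(a) = C1 + C2*erf(sqrt(30)*a/9)


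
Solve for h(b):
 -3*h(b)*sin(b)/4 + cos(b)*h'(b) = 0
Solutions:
 h(b) = C1/cos(b)^(3/4)


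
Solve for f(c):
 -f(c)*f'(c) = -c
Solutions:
 f(c) = -sqrt(C1 + c^2)
 f(c) = sqrt(C1 + c^2)


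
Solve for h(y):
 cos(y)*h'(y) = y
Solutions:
 h(y) = C1 + Integral(y/cos(y), y)


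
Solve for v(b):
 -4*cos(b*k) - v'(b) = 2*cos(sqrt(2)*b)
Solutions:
 v(b) = C1 - sqrt(2)*sin(sqrt(2)*b) - 4*sin(b*k)/k


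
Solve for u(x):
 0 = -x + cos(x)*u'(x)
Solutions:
 u(x) = C1 + Integral(x/cos(x), x)


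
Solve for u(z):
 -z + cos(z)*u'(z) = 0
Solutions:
 u(z) = C1 + Integral(z/cos(z), z)


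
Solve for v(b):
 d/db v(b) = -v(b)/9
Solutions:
 v(b) = C1*exp(-b/9)


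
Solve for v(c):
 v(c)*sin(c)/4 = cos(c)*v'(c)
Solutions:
 v(c) = C1/cos(c)^(1/4)


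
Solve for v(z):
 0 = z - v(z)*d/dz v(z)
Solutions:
 v(z) = -sqrt(C1 + z^2)
 v(z) = sqrt(C1 + z^2)


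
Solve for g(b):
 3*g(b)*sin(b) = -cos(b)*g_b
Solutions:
 g(b) = C1*cos(b)^3


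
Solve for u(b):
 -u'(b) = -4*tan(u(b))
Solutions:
 u(b) = pi - asin(C1*exp(4*b))
 u(b) = asin(C1*exp(4*b))


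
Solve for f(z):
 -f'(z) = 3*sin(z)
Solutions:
 f(z) = C1 + 3*cos(z)


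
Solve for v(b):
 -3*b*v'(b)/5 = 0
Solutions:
 v(b) = C1


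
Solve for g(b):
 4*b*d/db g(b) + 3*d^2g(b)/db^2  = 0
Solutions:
 g(b) = C1 + C2*erf(sqrt(6)*b/3)


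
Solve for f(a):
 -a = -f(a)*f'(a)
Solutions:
 f(a) = -sqrt(C1 + a^2)
 f(a) = sqrt(C1 + a^2)


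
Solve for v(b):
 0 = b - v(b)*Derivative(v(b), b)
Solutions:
 v(b) = -sqrt(C1 + b^2)
 v(b) = sqrt(C1 + b^2)


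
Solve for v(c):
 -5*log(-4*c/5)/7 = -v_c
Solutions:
 v(c) = C1 + 5*c*log(-c)/7 + 5*c*(-log(5) - 1 + 2*log(2))/7


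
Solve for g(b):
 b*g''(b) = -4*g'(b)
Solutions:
 g(b) = C1 + C2/b^3


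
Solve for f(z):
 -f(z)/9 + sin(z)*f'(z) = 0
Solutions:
 f(z) = C1*(cos(z) - 1)^(1/18)/(cos(z) + 1)^(1/18)


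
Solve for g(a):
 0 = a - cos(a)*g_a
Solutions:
 g(a) = C1 + Integral(a/cos(a), a)


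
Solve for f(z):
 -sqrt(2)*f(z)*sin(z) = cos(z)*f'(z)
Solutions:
 f(z) = C1*cos(z)^(sqrt(2))


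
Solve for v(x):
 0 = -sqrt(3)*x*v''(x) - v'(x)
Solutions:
 v(x) = C1 + C2*x^(1 - sqrt(3)/3)


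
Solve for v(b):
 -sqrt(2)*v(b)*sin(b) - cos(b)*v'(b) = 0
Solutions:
 v(b) = C1*cos(b)^(sqrt(2))


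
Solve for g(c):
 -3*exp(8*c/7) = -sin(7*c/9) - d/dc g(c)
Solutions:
 g(c) = C1 + 21*exp(8*c/7)/8 + 9*cos(7*c/9)/7


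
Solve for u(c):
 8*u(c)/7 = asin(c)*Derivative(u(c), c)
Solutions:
 u(c) = C1*exp(8*Integral(1/asin(c), c)/7)


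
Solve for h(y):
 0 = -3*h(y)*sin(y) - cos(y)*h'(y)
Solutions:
 h(y) = C1*cos(y)^3


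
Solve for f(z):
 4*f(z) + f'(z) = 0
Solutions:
 f(z) = C1*exp(-4*z)


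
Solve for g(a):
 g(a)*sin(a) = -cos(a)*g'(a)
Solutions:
 g(a) = C1*cos(a)


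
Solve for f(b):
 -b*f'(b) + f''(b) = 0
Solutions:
 f(b) = C1 + C2*erfi(sqrt(2)*b/2)


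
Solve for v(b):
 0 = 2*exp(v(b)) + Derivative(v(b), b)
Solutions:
 v(b) = log(1/(C1 + 2*b))


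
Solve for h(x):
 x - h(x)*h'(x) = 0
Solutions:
 h(x) = -sqrt(C1 + x^2)
 h(x) = sqrt(C1 + x^2)


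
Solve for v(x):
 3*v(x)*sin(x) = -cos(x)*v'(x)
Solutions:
 v(x) = C1*cos(x)^3


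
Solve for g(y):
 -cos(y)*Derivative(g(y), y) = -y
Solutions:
 g(y) = C1 + Integral(y/cos(y), y)


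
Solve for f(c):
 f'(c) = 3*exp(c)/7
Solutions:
 f(c) = C1 + 3*exp(c)/7


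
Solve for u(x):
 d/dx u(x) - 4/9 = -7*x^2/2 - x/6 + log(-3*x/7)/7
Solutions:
 u(x) = C1 - 7*x^3/6 - x^2/12 + x*log(-x)/7 + x*(-9*log(7) + 9*log(3) + 19)/63


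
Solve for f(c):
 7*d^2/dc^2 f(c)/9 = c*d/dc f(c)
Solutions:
 f(c) = C1 + C2*erfi(3*sqrt(14)*c/14)


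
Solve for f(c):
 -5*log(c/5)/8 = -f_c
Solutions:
 f(c) = C1 + 5*c*log(c)/8 - 5*c*log(5)/8 - 5*c/8


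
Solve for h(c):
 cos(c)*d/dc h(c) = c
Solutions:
 h(c) = C1 + Integral(c/cos(c), c)


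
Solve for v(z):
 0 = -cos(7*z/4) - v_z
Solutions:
 v(z) = C1 - 4*sin(7*z/4)/7


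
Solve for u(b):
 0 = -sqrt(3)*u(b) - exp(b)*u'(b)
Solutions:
 u(b) = C1*exp(sqrt(3)*exp(-b))


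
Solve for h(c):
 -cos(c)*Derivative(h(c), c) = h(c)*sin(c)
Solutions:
 h(c) = C1*cos(c)


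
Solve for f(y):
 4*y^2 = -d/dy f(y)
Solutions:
 f(y) = C1 - 4*y^3/3


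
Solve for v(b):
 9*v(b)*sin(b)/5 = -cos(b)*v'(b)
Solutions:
 v(b) = C1*cos(b)^(9/5)


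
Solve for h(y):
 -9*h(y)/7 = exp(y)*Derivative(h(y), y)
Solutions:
 h(y) = C1*exp(9*exp(-y)/7)


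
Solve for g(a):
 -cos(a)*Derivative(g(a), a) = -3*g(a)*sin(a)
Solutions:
 g(a) = C1/cos(a)^3


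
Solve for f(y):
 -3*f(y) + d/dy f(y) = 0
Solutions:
 f(y) = C1*exp(3*y)


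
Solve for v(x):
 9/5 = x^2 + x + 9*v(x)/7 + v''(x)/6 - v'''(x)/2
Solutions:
 v(x) = C1*exp(x*(-7^(2/3)*(405*sqrt(263) + 6568)^(1/3) - 7*7^(1/3)/(405*sqrt(263) + 6568)^(1/3) + 14)/126)*sin(sqrt(3)*7^(1/3)*x*(-7^(1/3)*(405*sqrt(263) + 6568)^(1/3) + 7/(405*sqrt(263) + 6568)^(1/3))/126) + C2*exp(x*(-7^(2/3)*(405*sqrt(263) + 6568)^(1/3) - 7*7^(1/3)/(405*sqrt(263) + 6568)^(1/3) + 14)/126)*cos(sqrt(3)*7^(1/3)*x*(-7^(1/3)*(405*sqrt(263) + 6568)^(1/3) + 7/(405*sqrt(263) + 6568)^(1/3))/126) + C3*exp(x*(7*7^(1/3)/(405*sqrt(263) + 6568)^(1/3) + 7 + 7^(2/3)*(405*sqrt(263) + 6568)^(1/3))/63) - 7*x^2/9 - 7*x/9 + 1946/1215


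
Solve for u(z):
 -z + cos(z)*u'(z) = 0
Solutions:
 u(z) = C1 + Integral(z/cos(z), z)


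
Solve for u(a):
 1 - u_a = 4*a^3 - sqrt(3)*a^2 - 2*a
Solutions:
 u(a) = C1 - a^4 + sqrt(3)*a^3/3 + a^2 + a


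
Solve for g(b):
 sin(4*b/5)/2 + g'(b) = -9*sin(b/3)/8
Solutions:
 g(b) = C1 + 27*cos(b/3)/8 + 5*cos(4*b/5)/8


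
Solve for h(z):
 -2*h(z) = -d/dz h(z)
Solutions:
 h(z) = C1*exp(2*z)


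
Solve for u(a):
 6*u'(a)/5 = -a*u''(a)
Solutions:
 u(a) = C1 + C2/a^(1/5)


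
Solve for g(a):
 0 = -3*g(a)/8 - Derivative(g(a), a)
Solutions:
 g(a) = C1*exp(-3*a/8)


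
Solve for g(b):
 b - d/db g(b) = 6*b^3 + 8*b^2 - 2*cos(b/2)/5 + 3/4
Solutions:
 g(b) = C1 - 3*b^4/2 - 8*b^3/3 + b^2/2 - 3*b/4 + 4*sin(b/2)/5


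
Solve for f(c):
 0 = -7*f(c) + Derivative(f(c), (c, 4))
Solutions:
 f(c) = C1*exp(-7^(1/4)*c) + C2*exp(7^(1/4)*c) + C3*sin(7^(1/4)*c) + C4*cos(7^(1/4)*c)


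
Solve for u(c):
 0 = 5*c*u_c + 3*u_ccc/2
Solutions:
 u(c) = C1 + Integral(C2*airyai(-10^(1/3)*3^(2/3)*c/3) + C3*airybi(-10^(1/3)*3^(2/3)*c/3), c)


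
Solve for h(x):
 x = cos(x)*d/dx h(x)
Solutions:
 h(x) = C1 + Integral(x/cos(x), x)


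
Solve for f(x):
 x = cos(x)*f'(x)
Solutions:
 f(x) = C1 + Integral(x/cos(x), x)


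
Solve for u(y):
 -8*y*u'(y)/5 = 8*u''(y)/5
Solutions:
 u(y) = C1 + C2*erf(sqrt(2)*y/2)


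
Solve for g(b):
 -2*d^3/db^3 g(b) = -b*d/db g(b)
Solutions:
 g(b) = C1 + Integral(C2*airyai(2^(2/3)*b/2) + C3*airybi(2^(2/3)*b/2), b)


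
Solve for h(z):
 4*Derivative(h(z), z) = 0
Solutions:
 h(z) = C1


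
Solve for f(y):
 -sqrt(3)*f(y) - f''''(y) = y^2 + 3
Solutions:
 f(y) = -sqrt(3)*y^2/3 + (C1*sin(sqrt(2)*3^(1/8)*y/2) + C2*cos(sqrt(2)*3^(1/8)*y/2))*exp(-sqrt(2)*3^(1/8)*y/2) + (C3*sin(sqrt(2)*3^(1/8)*y/2) + C4*cos(sqrt(2)*3^(1/8)*y/2))*exp(sqrt(2)*3^(1/8)*y/2) - sqrt(3)


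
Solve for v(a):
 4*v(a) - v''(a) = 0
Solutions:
 v(a) = C1*exp(-2*a) + C2*exp(2*a)


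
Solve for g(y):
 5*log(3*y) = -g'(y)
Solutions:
 g(y) = C1 - 5*y*log(y) - y*log(243) + 5*y


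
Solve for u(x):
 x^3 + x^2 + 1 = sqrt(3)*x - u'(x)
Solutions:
 u(x) = C1 - x^4/4 - x^3/3 + sqrt(3)*x^2/2 - x


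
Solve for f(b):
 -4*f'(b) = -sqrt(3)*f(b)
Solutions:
 f(b) = C1*exp(sqrt(3)*b/4)


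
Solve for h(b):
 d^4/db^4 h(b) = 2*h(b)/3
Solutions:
 h(b) = C1*exp(-2^(1/4)*3^(3/4)*b/3) + C2*exp(2^(1/4)*3^(3/4)*b/3) + C3*sin(2^(1/4)*3^(3/4)*b/3) + C4*cos(2^(1/4)*3^(3/4)*b/3)


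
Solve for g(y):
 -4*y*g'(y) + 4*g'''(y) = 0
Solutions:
 g(y) = C1 + Integral(C2*airyai(y) + C3*airybi(y), y)


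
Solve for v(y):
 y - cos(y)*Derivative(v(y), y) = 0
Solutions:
 v(y) = C1 + Integral(y/cos(y), y)


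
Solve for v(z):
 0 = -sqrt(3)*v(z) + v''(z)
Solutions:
 v(z) = C1*exp(-3^(1/4)*z) + C2*exp(3^(1/4)*z)


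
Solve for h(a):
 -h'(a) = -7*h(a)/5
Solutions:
 h(a) = C1*exp(7*a/5)


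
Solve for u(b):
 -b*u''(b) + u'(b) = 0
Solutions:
 u(b) = C1 + C2*b^2


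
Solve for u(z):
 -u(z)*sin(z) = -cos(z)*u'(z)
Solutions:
 u(z) = C1/cos(z)


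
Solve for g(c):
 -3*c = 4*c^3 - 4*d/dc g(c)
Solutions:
 g(c) = C1 + c^4/4 + 3*c^2/8


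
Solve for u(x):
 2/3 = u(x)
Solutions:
 u(x) = 2/3


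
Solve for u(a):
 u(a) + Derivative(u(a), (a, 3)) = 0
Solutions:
 u(a) = C3*exp(-a) + (C1*sin(sqrt(3)*a/2) + C2*cos(sqrt(3)*a/2))*exp(a/2)


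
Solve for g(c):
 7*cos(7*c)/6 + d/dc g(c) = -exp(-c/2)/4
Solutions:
 g(c) = C1 - sin(7*c)/6 + exp(-c/2)/2


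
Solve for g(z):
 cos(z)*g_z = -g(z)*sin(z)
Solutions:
 g(z) = C1*cos(z)


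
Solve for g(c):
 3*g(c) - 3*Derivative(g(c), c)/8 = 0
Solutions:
 g(c) = C1*exp(8*c)


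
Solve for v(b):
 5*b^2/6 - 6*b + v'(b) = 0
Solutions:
 v(b) = C1 - 5*b^3/18 + 3*b^2


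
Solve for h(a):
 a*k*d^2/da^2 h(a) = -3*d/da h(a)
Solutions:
 h(a) = C1 + a^(((re(k) - 3)*re(k) + im(k)^2)/(re(k)^2 + im(k)^2))*(C2*sin(3*log(a)*Abs(im(k))/(re(k)^2 + im(k)^2)) + C3*cos(3*log(a)*im(k)/(re(k)^2 + im(k)^2)))


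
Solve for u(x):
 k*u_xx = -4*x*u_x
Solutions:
 u(x) = C1 + C2*sqrt(k)*erf(sqrt(2)*x*sqrt(1/k))


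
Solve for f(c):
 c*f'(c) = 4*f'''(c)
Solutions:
 f(c) = C1 + Integral(C2*airyai(2^(1/3)*c/2) + C3*airybi(2^(1/3)*c/2), c)


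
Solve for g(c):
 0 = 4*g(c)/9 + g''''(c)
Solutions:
 g(c) = (C1*sin(sqrt(3)*c/3) + C2*cos(sqrt(3)*c/3))*exp(-sqrt(3)*c/3) + (C3*sin(sqrt(3)*c/3) + C4*cos(sqrt(3)*c/3))*exp(sqrt(3)*c/3)


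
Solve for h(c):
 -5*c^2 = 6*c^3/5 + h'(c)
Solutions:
 h(c) = C1 - 3*c^4/10 - 5*c^3/3


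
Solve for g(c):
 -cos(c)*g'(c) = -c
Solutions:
 g(c) = C1 + Integral(c/cos(c), c)


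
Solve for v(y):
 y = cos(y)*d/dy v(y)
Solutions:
 v(y) = C1 + Integral(y/cos(y), y)


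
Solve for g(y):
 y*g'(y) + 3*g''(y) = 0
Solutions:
 g(y) = C1 + C2*erf(sqrt(6)*y/6)


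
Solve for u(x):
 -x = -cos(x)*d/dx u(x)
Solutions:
 u(x) = C1 + Integral(x/cos(x), x)


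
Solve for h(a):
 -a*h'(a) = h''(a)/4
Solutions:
 h(a) = C1 + C2*erf(sqrt(2)*a)


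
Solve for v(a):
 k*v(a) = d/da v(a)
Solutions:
 v(a) = C1*exp(a*k)


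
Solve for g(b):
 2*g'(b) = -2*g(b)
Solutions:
 g(b) = C1*exp(-b)


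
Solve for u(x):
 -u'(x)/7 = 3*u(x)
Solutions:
 u(x) = C1*exp(-21*x)


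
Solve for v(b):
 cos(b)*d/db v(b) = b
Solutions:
 v(b) = C1 + Integral(b/cos(b), b)


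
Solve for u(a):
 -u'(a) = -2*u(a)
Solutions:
 u(a) = C1*exp(2*a)


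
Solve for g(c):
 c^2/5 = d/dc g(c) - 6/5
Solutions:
 g(c) = C1 + c^3/15 + 6*c/5


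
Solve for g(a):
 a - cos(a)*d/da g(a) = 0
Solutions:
 g(a) = C1 + Integral(a/cos(a), a)


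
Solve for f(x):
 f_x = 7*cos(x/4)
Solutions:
 f(x) = C1 + 28*sin(x/4)


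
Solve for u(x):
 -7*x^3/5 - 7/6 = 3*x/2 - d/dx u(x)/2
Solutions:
 u(x) = C1 + 7*x^4/10 + 3*x^2/2 + 7*x/3


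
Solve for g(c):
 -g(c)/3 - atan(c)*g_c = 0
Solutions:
 g(c) = C1*exp(-Integral(1/atan(c), c)/3)


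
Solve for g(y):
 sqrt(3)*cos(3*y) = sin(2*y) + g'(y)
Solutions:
 g(y) = C1 + sqrt(3)*sin(3*y)/3 + cos(2*y)/2


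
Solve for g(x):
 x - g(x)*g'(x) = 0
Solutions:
 g(x) = -sqrt(C1 + x^2)
 g(x) = sqrt(C1 + x^2)


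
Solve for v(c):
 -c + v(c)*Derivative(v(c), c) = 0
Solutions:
 v(c) = -sqrt(C1 + c^2)
 v(c) = sqrt(C1 + c^2)


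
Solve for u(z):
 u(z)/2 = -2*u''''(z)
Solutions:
 u(z) = (C1*sin(z/2) + C2*cos(z/2))*exp(-z/2) + (C3*sin(z/2) + C4*cos(z/2))*exp(z/2)


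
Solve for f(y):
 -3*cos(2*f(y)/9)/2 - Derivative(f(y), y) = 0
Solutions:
 3*y/2 - 9*log(sin(2*f(y)/9) - 1)/4 + 9*log(sin(2*f(y)/9) + 1)/4 = C1


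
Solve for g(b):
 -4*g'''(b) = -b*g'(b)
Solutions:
 g(b) = C1 + Integral(C2*airyai(2^(1/3)*b/2) + C3*airybi(2^(1/3)*b/2), b)


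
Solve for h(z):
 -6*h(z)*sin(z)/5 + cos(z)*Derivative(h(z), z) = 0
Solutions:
 h(z) = C1/cos(z)^(6/5)


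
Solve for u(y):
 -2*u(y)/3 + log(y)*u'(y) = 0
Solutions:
 u(y) = C1*exp(2*li(y)/3)


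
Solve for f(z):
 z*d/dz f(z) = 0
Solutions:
 f(z) = C1


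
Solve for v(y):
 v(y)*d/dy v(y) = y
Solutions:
 v(y) = -sqrt(C1 + y^2)
 v(y) = sqrt(C1 + y^2)


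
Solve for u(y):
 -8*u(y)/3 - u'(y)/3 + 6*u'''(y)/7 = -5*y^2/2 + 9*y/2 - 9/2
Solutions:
 u(y) = C1*exp(-42^(1/3)*y*(42^(1/3)/(sqrt(46614) + 216)^(1/3) + (sqrt(46614) + 216)^(1/3))/36)*sin(14^(1/3)*3^(1/6)*y*(-3^(2/3)*(sqrt(46614) + 216)^(1/3) + 3*14^(1/3)/(sqrt(46614) + 216)^(1/3))/36) + C2*exp(-42^(1/3)*y*(42^(1/3)/(sqrt(46614) + 216)^(1/3) + (sqrt(46614) + 216)^(1/3))/36)*cos(14^(1/3)*3^(1/6)*y*(-3^(2/3)*(sqrt(46614) + 216)^(1/3) + 3*14^(1/3)/(sqrt(46614) + 216)^(1/3))/36) + C3*exp(42^(1/3)*y*(42^(1/3)/(sqrt(46614) + 216)^(1/3) + (sqrt(46614) + 216)^(1/3))/18) + 15*y^2/16 - 123*y/64 + 987/512


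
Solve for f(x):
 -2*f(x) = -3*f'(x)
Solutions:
 f(x) = C1*exp(2*x/3)


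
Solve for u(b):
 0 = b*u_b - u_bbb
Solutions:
 u(b) = C1 + Integral(C2*airyai(b) + C3*airybi(b), b)


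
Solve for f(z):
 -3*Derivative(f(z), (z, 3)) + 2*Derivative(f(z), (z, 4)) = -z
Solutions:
 f(z) = C1 + C2*z + C3*z^2 + C4*exp(3*z/2) + z^4/72 + z^3/27


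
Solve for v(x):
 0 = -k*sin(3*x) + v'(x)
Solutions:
 v(x) = C1 - k*cos(3*x)/3


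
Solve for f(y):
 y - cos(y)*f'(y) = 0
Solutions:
 f(y) = C1 + Integral(y/cos(y), y)


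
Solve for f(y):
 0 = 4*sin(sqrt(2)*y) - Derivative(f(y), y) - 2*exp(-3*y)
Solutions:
 f(y) = C1 - 2*sqrt(2)*cos(sqrt(2)*y) + 2*exp(-3*y)/3


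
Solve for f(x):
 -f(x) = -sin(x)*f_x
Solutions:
 f(x) = C1*sqrt(cos(x) - 1)/sqrt(cos(x) + 1)


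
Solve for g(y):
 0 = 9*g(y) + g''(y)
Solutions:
 g(y) = C1*sin(3*y) + C2*cos(3*y)


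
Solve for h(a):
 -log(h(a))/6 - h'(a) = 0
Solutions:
 li(h(a)) = C1 - a/6


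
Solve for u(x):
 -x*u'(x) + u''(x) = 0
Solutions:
 u(x) = C1 + C2*erfi(sqrt(2)*x/2)


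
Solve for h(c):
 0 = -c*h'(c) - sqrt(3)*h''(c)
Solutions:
 h(c) = C1 + C2*erf(sqrt(2)*3^(3/4)*c/6)


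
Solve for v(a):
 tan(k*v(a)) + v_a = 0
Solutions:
 v(a) = Piecewise((-asin(exp(C1*k - a*k))/k + pi/k, Ne(k, 0)), (nan, True))
 v(a) = Piecewise((asin(exp(C1*k - a*k))/k, Ne(k, 0)), (nan, True))


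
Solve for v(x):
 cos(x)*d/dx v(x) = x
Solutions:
 v(x) = C1 + Integral(x/cos(x), x)


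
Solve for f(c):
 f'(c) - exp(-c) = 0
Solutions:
 f(c) = C1 - exp(-c)


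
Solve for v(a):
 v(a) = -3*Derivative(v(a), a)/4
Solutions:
 v(a) = C1*exp(-4*a/3)


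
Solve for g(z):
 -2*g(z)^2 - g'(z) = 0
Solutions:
 g(z) = 1/(C1 + 2*z)


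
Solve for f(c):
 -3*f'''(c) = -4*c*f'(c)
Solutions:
 f(c) = C1 + Integral(C2*airyai(6^(2/3)*c/3) + C3*airybi(6^(2/3)*c/3), c)


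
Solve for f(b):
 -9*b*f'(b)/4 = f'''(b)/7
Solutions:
 f(b) = C1 + Integral(C2*airyai(-126^(1/3)*b/2) + C3*airybi(-126^(1/3)*b/2), b)


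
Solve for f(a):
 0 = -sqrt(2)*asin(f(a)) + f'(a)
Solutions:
 Integral(1/asin(_y), (_y, f(a))) = C1 + sqrt(2)*a


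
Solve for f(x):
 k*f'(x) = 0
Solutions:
 f(x) = C1


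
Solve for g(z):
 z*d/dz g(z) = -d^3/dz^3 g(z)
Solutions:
 g(z) = C1 + Integral(C2*airyai(-z) + C3*airybi(-z), z)


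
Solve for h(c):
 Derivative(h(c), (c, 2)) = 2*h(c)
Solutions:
 h(c) = C1*exp(-sqrt(2)*c) + C2*exp(sqrt(2)*c)


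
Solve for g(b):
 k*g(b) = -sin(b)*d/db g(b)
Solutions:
 g(b) = C1*exp(k*(-log(cos(b) - 1) + log(cos(b) + 1))/2)


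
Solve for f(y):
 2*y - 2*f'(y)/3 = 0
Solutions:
 f(y) = C1 + 3*y^2/2


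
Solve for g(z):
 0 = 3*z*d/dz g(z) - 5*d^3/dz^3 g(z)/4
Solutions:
 g(z) = C1 + Integral(C2*airyai(12^(1/3)*5^(2/3)*z/5) + C3*airybi(12^(1/3)*5^(2/3)*z/5), z)


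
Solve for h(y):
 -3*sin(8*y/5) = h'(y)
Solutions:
 h(y) = C1 + 15*cos(8*y/5)/8


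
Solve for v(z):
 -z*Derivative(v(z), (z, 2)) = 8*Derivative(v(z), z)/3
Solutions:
 v(z) = C1 + C2/z^(5/3)


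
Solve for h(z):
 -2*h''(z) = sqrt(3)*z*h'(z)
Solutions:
 h(z) = C1 + C2*erf(3^(1/4)*z/2)


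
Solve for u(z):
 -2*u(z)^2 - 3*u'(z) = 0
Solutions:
 u(z) = 3/(C1 + 2*z)


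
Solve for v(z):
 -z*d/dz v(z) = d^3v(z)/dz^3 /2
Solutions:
 v(z) = C1 + Integral(C2*airyai(-2^(1/3)*z) + C3*airybi(-2^(1/3)*z), z)


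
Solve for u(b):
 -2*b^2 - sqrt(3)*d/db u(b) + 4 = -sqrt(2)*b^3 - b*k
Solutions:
 u(b) = C1 + sqrt(6)*b^4/12 - 2*sqrt(3)*b^3/9 + sqrt(3)*b^2*k/6 + 4*sqrt(3)*b/3


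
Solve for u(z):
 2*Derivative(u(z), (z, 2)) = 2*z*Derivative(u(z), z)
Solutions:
 u(z) = C1 + C2*erfi(sqrt(2)*z/2)


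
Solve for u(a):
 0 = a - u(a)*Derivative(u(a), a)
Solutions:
 u(a) = -sqrt(C1 + a^2)
 u(a) = sqrt(C1 + a^2)


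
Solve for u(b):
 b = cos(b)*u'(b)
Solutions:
 u(b) = C1 + Integral(b/cos(b), b)


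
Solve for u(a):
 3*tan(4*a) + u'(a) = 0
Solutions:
 u(a) = C1 + 3*log(cos(4*a))/4


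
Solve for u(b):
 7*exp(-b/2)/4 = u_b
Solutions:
 u(b) = C1 - 7*exp(-b/2)/2


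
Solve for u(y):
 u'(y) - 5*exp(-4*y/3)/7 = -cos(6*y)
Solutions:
 u(y) = C1 - sin(6*y)/6 - 15*exp(-4*y/3)/28


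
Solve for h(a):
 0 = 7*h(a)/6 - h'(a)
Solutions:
 h(a) = C1*exp(7*a/6)


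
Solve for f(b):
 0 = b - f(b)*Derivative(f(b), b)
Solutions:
 f(b) = -sqrt(C1 + b^2)
 f(b) = sqrt(C1 + b^2)


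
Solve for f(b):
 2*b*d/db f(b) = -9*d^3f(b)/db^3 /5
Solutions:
 f(b) = C1 + Integral(C2*airyai(-30^(1/3)*b/3) + C3*airybi(-30^(1/3)*b/3), b)


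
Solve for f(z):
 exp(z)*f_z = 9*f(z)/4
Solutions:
 f(z) = C1*exp(-9*exp(-z)/4)


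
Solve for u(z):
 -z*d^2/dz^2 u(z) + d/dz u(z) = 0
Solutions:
 u(z) = C1 + C2*z^2


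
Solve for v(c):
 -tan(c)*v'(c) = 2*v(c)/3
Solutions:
 v(c) = C1/sin(c)^(2/3)


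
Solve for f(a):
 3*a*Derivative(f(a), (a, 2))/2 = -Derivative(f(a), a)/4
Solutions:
 f(a) = C1 + C2*a^(5/6)


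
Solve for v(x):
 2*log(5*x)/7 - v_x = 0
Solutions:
 v(x) = C1 + 2*x*log(x)/7 - 2*x/7 + 2*x*log(5)/7


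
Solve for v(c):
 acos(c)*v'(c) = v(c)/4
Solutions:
 v(c) = C1*exp(Integral(1/acos(c), c)/4)


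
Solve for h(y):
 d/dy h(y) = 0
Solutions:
 h(y) = C1


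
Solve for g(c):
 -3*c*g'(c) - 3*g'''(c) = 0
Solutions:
 g(c) = C1 + Integral(C2*airyai(-c) + C3*airybi(-c), c)


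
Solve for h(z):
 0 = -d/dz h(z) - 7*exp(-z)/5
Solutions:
 h(z) = C1 + 7*exp(-z)/5


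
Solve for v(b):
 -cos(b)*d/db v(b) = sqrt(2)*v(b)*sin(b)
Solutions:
 v(b) = C1*cos(b)^(sqrt(2))


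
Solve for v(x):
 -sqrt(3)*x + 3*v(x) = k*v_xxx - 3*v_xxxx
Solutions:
 v(x) = C1*exp(x*(k - sqrt(k^2 + 6*12^(1/3)*(k^2 + sqrt(k^4 - 768))^(1/3) + 48*18^(1/3)/(k^2 + sqrt(k^4 - 768))^(1/3)) - sqrt(2)*sqrt(-k^3/sqrt(k^2 + 6*12^(1/3)*(k^2 + sqrt(k^4 - 768))^(1/3) + 48*18^(1/3)/(k^2 + sqrt(k^4 - 768))^(1/3)) + k^2 - 3*12^(1/3)*(k^2 + sqrt(k^4 - 768))^(1/3) - 24*18^(1/3)/(k^2 + sqrt(k^4 - 768))^(1/3)))/12) + C2*exp(x*(k - sqrt(k^2 + 6*12^(1/3)*(k^2 + sqrt(k^4 - 768))^(1/3) + 48*18^(1/3)/(k^2 + sqrt(k^4 - 768))^(1/3)) + sqrt(2)*sqrt(-k^3/sqrt(k^2 + 6*12^(1/3)*(k^2 + sqrt(k^4 - 768))^(1/3) + 48*18^(1/3)/(k^2 + sqrt(k^4 - 768))^(1/3)) + k^2 - 3*12^(1/3)*(k^2 + sqrt(k^4 - 768))^(1/3) - 24*18^(1/3)/(k^2 + sqrt(k^4 - 768))^(1/3)))/12) + C3*exp(x*(k + sqrt(k^2 + 6*12^(1/3)*(k^2 + sqrt(k^4 - 768))^(1/3) + 48*18^(1/3)/(k^2 + sqrt(k^4 - 768))^(1/3)) - sqrt(2)*sqrt(k^3/sqrt(k^2 + 6*12^(1/3)*(k^2 + sqrt(k^4 - 768))^(1/3) + 48*18^(1/3)/(k^2 + sqrt(k^4 - 768))^(1/3)) + k^2 - 3*12^(1/3)*(k^2 + sqrt(k^4 - 768))^(1/3) - 24*18^(1/3)/(k^2 + sqrt(k^4 - 768))^(1/3)))/12) + C4*exp(x*(k + sqrt(k^2 + 6*12^(1/3)*(k^2 + sqrt(k^4 - 768))^(1/3) + 48*18^(1/3)/(k^2 + sqrt(k^4 - 768))^(1/3)) + sqrt(2)*sqrt(k^3/sqrt(k^2 + 6*12^(1/3)*(k^2 + sqrt(k^4 - 768))^(1/3) + 48*18^(1/3)/(k^2 + sqrt(k^4 - 768))^(1/3)) + k^2 - 3*12^(1/3)*(k^2 + sqrt(k^4 - 768))^(1/3) - 24*18^(1/3)/(k^2 + sqrt(k^4 - 768))^(1/3)))/12) + sqrt(3)*x/3


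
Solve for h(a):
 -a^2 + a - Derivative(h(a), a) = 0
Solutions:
 h(a) = C1 - a^3/3 + a^2/2


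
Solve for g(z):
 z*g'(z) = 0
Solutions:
 g(z) = C1


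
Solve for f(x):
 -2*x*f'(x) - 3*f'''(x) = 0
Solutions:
 f(x) = C1 + Integral(C2*airyai(-2^(1/3)*3^(2/3)*x/3) + C3*airybi(-2^(1/3)*3^(2/3)*x/3), x)


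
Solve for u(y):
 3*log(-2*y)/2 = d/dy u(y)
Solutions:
 u(y) = C1 + 3*y*log(-y)/2 + 3*y*(-1 + log(2))/2


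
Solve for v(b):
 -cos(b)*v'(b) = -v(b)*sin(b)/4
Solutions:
 v(b) = C1/cos(b)^(1/4)


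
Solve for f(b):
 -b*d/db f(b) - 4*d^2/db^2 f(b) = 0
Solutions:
 f(b) = C1 + C2*erf(sqrt(2)*b/4)


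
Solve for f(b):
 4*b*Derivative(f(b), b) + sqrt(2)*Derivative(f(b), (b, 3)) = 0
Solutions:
 f(b) = C1 + Integral(C2*airyai(-sqrt(2)*b) + C3*airybi(-sqrt(2)*b), b)


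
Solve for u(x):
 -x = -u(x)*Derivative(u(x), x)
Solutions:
 u(x) = -sqrt(C1 + x^2)
 u(x) = sqrt(C1 + x^2)


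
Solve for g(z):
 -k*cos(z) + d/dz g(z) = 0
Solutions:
 g(z) = C1 + k*sin(z)


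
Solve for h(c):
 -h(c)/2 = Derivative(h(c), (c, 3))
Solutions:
 h(c) = C3*exp(-2^(2/3)*c/2) + (C1*sin(2^(2/3)*sqrt(3)*c/4) + C2*cos(2^(2/3)*sqrt(3)*c/4))*exp(2^(2/3)*c/4)


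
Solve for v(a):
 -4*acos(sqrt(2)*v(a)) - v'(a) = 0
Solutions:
 Integral(1/acos(sqrt(2)*_y), (_y, v(a))) = C1 - 4*a


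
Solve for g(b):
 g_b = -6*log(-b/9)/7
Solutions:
 g(b) = C1 - 6*b*log(-b)/7 + 6*b*(1 + 2*log(3))/7


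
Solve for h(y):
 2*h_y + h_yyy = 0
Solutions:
 h(y) = C1 + C2*sin(sqrt(2)*y) + C3*cos(sqrt(2)*y)


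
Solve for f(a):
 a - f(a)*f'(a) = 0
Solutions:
 f(a) = -sqrt(C1 + a^2)
 f(a) = sqrt(C1 + a^2)


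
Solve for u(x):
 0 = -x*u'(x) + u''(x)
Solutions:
 u(x) = C1 + C2*erfi(sqrt(2)*x/2)


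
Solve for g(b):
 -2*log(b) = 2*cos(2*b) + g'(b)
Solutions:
 g(b) = C1 - 2*b*log(b) + 2*b - sin(2*b)


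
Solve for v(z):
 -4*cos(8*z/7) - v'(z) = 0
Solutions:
 v(z) = C1 - 7*sin(8*z/7)/2


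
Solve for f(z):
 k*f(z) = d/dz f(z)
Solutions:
 f(z) = C1*exp(k*z)


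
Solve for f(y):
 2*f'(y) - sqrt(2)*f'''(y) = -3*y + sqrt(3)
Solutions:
 f(y) = C1 + C2*exp(-2^(1/4)*y) + C3*exp(2^(1/4)*y) - 3*y^2/4 + sqrt(3)*y/2


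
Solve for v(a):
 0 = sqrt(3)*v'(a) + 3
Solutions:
 v(a) = C1 - sqrt(3)*a


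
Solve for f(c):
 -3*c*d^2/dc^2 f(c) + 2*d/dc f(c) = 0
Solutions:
 f(c) = C1 + C2*c^(5/3)


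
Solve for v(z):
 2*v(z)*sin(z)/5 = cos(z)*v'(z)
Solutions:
 v(z) = C1/cos(z)^(2/5)


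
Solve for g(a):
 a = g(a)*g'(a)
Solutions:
 g(a) = -sqrt(C1 + a^2)
 g(a) = sqrt(C1 + a^2)


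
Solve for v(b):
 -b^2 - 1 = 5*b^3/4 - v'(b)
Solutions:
 v(b) = C1 + 5*b^4/16 + b^3/3 + b


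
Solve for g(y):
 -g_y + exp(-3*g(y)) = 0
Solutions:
 g(y) = log(C1 + 3*y)/3
 g(y) = log((-3^(1/3) - 3^(5/6)*I)*(C1 + y)^(1/3)/2)
 g(y) = log((-3^(1/3) + 3^(5/6)*I)*(C1 + y)^(1/3)/2)


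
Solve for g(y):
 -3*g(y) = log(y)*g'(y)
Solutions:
 g(y) = C1*exp(-3*li(y))


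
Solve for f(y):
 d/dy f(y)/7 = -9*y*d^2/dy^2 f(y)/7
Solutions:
 f(y) = C1 + C2*y^(8/9)


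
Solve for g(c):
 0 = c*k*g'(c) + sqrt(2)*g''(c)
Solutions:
 g(c) = Piecewise((-2^(3/4)*sqrt(pi)*C1*erf(2^(1/4)*c*sqrt(k)/2)/(2*sqrt(k)) - C2, (k > 0) | (k < 0)), (-C1*c - C2, True))


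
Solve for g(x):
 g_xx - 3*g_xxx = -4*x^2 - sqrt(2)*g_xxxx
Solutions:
 g(x) = C1 + C2*x + C3*exp(sqrt(2)*x*(3 - sqrt(9 - 4*sqrt(2)))/4) + C4*exp(sqrt(2)*x*(sqrt(9 - 4*sqrt(2)) + 3)/4) - x^4/3 - 4*x^3 + 4*x^2*(-9 + sqrt(2))


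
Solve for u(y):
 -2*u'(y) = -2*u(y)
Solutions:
 u(y) = C1*exp(y)


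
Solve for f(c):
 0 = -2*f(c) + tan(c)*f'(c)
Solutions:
 f(c) = C1*sin(c)^2


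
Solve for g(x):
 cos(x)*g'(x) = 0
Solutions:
 g(x) = C1


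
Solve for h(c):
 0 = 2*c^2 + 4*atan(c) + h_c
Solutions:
 h(c) = C1 - 2*c^3/3 - 4*c*atan(c) + 2*log(c^2 + 1)


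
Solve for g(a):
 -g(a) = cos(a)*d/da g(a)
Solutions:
 g(a) = C1*sqrt(sin(a) - 1)/sqrt(sin(a) + 1)


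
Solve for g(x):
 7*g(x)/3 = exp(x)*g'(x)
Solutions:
 g(x) = C1*exp(-7*exp(-x)/3)


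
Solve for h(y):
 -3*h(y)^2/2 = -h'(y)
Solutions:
 h(y) = -2/(C1 + 3*y)


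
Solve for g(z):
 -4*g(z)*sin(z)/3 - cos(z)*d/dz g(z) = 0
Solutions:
 g(z) = C1*cos(z)^(4/3)


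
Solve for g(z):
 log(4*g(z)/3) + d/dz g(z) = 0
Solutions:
 Integral(1/(log(_y) - log(3) + 2*log(2)), (_y, g(z))) = C1 - z


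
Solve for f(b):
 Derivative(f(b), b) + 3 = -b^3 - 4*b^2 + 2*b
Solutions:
 f(b) = C1 - b^4/4 - 4*b^3/3 + b^2 - 3*b


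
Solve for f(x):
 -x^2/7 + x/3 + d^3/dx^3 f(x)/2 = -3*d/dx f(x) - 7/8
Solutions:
 f(x) = C1 + C2*sin(sqrt(6)*x) + C3*cos(sqrt(6)*x) + x^3/63 - x^2/18 - 155*x/504


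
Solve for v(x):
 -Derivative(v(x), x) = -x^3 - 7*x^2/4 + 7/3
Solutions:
 v(x) = C1 + x^4/4 + 7*x^3/12 - 7*x/3


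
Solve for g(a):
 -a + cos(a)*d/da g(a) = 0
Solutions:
 g(a) = C1 + Integral(a/cos(a), a)


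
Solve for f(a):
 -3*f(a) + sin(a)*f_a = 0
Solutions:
 f(a) = C1*(cos(a) - 1)^(3/2)/(cos(a) + 1)^(3/2)


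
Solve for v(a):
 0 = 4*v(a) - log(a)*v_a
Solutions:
 v(a) = C1*exp(4*li(a))


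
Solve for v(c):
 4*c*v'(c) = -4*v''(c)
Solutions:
 v(c) = C1 + C2*erf(sqrt(2)*c/2)


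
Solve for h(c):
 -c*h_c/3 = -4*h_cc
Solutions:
 h(c) = C1 + C2*erfi(sqrt(6)*c/12)


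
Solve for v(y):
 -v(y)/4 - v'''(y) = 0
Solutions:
 v(y) = C3*exp(-2^(1/3)*y/2) + (C1*sin(2^(1/3)*sqrt(3)*y/4) + C2*cos(2^(1/3)*sqrt(3)*y/4))*exp(2^(1/3)*y/4)


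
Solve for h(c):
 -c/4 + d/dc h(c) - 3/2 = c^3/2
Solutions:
 h(c) = C1 + c^4/8 + c^2/8 + 3*c/2


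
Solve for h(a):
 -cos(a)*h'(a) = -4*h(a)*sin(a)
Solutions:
 h(a) = C1/cos(a)^4


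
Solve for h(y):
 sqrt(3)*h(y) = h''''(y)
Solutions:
 h(y) = C1*exp(-3^(1/8)*y) + C2*exp(3^(1/8)*y) + C3*sin(3^(1/8)*y) + C4*cos(3^(1/8)*y)


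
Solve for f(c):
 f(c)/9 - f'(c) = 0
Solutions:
 f(c) = C1*exp(c/9)


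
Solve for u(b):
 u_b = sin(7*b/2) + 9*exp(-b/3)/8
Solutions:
 u(b) = C1 - 2*cos(7*b/2)/7 - 27*exp(-b/3)/8


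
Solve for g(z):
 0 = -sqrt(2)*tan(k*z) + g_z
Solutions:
 g(z) = C1 + sqrt(2)*Piecewise((-log(cos(k*z))/k, Ne(k, 0)), (0, True))


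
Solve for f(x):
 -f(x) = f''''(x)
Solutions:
 f(x) = (C1*sin(sqrt(2)*x/2) + C2*cos(sqrt(2)*x/2))*exp(-sqrt(2)*x/2) + (C3*sin(sqrt(2)*x/2) + C4*cos(sqrt(2)*x/2))*exp(sqrt(2)*x/2)


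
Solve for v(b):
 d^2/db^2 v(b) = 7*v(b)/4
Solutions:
 v(b) = C1*exp(-sqrt(7)*b/2) + C2*exp(sqrt(7)*b/2)


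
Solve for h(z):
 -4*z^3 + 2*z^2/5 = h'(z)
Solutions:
 h(z) = C1 - z^4 + 2*z^3/15


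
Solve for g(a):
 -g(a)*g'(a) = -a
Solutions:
 g(a) = -sqrt(C1 + a^2)
 g(a) = sqrt(C1 + a^2)


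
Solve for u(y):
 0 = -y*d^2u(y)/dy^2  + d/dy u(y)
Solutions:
 u(y) = C1 + C2*y^2


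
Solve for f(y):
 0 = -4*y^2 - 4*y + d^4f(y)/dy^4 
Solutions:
 f(y) = C1 + C2*y + C3*y^2 + C4*y^3 + y^6/90 + y^5/30


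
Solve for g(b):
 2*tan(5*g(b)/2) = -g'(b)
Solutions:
 g(b) = -2*asin(C1*exp(-5*b))/5 + 2*pi/5
 g(b) = 2*asin(C1*exp(-5*b))/5


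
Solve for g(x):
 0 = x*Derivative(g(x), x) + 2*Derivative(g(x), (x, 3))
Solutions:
 g(x) = C1 + Integral(C2*airyai(-2^(2/3)*x/2) + C3*airybi(-2^(2/3)*x/2), x)


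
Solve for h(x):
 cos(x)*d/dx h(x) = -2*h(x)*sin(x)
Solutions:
 h(x) = C1*cos(x)^2


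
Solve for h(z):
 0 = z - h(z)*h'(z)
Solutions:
 h(z) = -sqrt(C1 + z^2)
 h(z) = sqrt(C1 + z^2)


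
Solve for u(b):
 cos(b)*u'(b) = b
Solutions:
 u(b) = C1 + Integral(b/cos(b), b)


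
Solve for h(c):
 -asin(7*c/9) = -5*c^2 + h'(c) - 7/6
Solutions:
 h(c) = C1 + 5*c^3/3 - c*asin(7*c/9) + 7*c/6 - sqrt(81 - 49*c^2)/7


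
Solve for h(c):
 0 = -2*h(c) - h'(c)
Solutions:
 h(c) = C1*exp(-2*c)


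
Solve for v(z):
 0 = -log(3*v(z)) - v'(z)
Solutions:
 Integral(1/(log(_y) + log(3)), (_y, v(z))) = C1 - z


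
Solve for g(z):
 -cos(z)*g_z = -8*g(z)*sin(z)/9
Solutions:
 g(z) = C1/cos(z)^(8/9)


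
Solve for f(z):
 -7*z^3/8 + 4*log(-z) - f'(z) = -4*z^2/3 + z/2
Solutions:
 f(z) = C1 - 7*z^4/32 + 4*z^3/9 - z^2/4 + 4*z*log(-z) - 4*z


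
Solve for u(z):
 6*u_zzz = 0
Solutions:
 u(z) = C1 + C2*z + C3*z^2


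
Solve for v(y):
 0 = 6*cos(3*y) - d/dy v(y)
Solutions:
 v(y) = C1 + 2*sin(3*y)


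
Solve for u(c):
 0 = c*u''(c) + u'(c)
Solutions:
 u(c) = C1 + C2*log(c)


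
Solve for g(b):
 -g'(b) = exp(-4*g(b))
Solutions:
 g(b) = log(-I*(C1 - 4*b)^(1/4))
 g(b) = log(I*(C1 - 4*b)^(1/4))
 g(b) = log(-(C1 - 4*b)^(1/4))
 g(b) = log(C1 - 4*b)/4


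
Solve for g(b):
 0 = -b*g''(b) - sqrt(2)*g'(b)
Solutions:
 g(b) = C1 + C2*b^(1 - sqrt(2))


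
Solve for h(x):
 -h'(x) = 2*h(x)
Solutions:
 h(x) = C1*exp(-2*x)


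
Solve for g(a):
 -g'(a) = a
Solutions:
 g(a) = C1 - a^2/2


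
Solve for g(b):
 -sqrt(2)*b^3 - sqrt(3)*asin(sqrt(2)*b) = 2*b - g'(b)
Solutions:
 g(b) = C1 + sqrt(2)*b^4/4 + b^2 + sqrt(3)*(b*asin(sqrt(2)*b) + sqrt(2)*sqrt(1 - 2*b^2)/2)


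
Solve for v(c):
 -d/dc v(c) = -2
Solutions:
 v(c) = C1 + 2*c
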